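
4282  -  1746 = 2536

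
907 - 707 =200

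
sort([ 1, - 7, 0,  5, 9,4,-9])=[ -9, - 7,  0,1,4, 5, 9]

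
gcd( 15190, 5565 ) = 35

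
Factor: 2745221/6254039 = 11^( - 1)*647^1*4243^1*568549^( - 1)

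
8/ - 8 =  - 1/1 = - 1.00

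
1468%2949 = 1468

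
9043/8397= 9043/8397 = 1.08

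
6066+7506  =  13572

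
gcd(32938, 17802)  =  86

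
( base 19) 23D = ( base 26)14c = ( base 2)1100011000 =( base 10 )792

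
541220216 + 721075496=1262295712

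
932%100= 32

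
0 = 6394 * 0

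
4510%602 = 296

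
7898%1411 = 843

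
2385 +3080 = 5465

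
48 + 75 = 123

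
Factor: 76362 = 2^1*3^1*11^1*13^1*89^1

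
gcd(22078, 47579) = 7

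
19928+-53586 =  - 33658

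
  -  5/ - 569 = 5/569= 0.01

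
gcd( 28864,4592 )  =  656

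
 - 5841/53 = -5841/53 = - 110.21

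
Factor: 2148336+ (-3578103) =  - 1429767  =  - 3^2 *158863^1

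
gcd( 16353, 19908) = 711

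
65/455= 1/7 = 0.14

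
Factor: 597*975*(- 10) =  - 5820750 = - 2^1* 3^2 * 5^3*13^1*199^1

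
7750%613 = 394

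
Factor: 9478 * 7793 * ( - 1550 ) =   -  2^2*5^2*7^1*31^1 * 677^1*7793^1 = -114486183700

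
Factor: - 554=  - 2^1*277^1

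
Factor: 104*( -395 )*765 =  - 31426200 = -  2^3*3^2 * 5^2*13^1 * 17^1 * 79^1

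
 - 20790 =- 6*3465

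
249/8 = 249/8 = 31.12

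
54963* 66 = 3627558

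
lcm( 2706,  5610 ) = 230010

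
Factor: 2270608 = 2^4 * 191^1*743^1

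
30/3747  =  10/1249  =  0.01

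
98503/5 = 98503/5 = 19700.60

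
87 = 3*29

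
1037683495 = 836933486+200750009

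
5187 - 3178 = 2009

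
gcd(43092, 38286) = 54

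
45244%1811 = 1780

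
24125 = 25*965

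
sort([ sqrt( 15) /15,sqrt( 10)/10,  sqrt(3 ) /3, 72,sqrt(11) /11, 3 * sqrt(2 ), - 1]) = [ - 1,sqrt( 15)/15 , sqrt(11)/11, sqrt( 10)/10,sqrt( 3 )/3,3*sqrt(2),  72] 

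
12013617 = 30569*393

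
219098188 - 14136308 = 204961880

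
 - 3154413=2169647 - 5324060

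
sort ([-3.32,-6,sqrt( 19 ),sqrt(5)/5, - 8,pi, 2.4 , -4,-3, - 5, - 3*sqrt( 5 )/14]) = [-8 , - 6, - 5,-4, - 3.32, - 3,-3*sqrt( 5)/14,sqrt( 5) /5,2.4,pi,sqrt( 19) ] 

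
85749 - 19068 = 66681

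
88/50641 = 88/50641 =0.00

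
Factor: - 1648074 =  - 2^1*3^1*274679^1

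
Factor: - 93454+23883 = -29^1*2399^1 = - 69571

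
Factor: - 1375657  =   - 17^1*19^1*4259^1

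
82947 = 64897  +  18050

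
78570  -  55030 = 23540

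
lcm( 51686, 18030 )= 775290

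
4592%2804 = 1788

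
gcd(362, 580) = 2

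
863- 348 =515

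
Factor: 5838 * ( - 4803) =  - 28039914  =  -2^1 *3^2 *7^1 * 139^1*1601^1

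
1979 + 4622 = 6601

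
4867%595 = 107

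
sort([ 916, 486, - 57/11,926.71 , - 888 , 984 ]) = [ - 888, - 57/11, 486 , 916, 926.71, 984] 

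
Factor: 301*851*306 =78382206 = 2^1*3^2*7^1*17^1 * 23^1 * 37^1 * 43^1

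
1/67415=1/67415 = 0.00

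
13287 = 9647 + 3640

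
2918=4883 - 1965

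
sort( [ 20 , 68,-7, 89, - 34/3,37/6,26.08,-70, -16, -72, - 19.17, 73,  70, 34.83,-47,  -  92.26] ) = [ - 92.26, -72, - 70, - 47, - 19.17, - 16, - 34/3, - 7,37/6,20,26.08,  34.83,68,70,73, 89] 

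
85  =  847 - 762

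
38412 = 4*9603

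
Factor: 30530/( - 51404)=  - 215/362  =  - 2^( - 1)*5^1*43^1*181^( - 1) 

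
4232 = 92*46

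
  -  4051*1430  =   - 5792930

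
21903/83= 21903/83  =  263.89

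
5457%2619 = 219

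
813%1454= 813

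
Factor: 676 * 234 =158184 = 2^3*3^2*13^3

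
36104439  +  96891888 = 132996327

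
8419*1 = 8419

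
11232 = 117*96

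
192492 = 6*32082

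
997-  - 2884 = 3881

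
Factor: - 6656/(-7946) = 2^8 * 13^1 * 29^ ( - 1 )*137^( - 1)= 3328/3973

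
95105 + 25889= 120994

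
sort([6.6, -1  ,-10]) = [ - 10,  -  1,6.6] 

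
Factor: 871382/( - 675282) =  -3^( - 1 )*241^( - 1)*293^1*467^( - 1)*1487^1=- 435691/337641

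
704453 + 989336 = 1693789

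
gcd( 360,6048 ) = 72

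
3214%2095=1119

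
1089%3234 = 1089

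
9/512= 9/512 = 0.02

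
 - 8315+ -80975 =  - 89290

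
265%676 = 265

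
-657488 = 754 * ( - 872)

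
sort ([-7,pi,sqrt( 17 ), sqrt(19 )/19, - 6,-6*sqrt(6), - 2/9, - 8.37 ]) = [ - 6*sqrt ( 6 ) , - 8.37 , -7, - 6  ,-2/9,sqrt( 19 ) /19,pi, sqrt(17)]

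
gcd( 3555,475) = 5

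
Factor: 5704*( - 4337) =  - 24738248  =  - 2^3*23^1* 31^1*4337^1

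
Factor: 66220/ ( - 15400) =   -  43/10 = - 2^( - 1 )*5^( - 1 )*43^1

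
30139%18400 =11739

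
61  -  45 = 16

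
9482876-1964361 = 7518515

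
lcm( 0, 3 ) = 0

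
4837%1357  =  766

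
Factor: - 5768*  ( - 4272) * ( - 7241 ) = - 2^7*3^1 * 7^1 * 13^1*89^1*103^1*557^1= - 178424727936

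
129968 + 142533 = 272501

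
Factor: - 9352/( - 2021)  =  2^3 * 7^1*43^( - 1)*47^(-1)* 167^1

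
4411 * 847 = 3736117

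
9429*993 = 9362997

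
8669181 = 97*89373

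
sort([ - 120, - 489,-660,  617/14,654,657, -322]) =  [ - 660, - 489, - 322, - 120, 617/14,654, 657]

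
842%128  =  74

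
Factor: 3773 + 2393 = 6166  =  2^1*3083^1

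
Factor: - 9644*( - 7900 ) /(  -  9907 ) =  - 2^4*5^2*79^1*2411^1* 9907^( - 1) = -76187600/9907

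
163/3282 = 163/3282=0.05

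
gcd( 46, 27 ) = 1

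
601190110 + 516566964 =1117757074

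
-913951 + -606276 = - 1520227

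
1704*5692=9699168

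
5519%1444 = 1187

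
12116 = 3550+8566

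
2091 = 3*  697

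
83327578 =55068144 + 28259434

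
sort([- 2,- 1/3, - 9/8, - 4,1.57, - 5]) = [ - 5,  -  4, - 2, - 9/8, - 1/3,1.57]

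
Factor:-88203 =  - 3^1*29401^1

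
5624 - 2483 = 3141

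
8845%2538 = 1231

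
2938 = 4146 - 1208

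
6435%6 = 3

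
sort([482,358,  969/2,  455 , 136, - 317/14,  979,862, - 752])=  [ - 752, - 317/14,  136,358,455,  482,969/2,862, 979 ]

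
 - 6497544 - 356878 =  - 6854422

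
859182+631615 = 1490797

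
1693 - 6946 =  - 5253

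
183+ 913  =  1096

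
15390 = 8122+7268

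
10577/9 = 1175 + 2/9  =  1175.22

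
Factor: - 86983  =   - 13^1 *6691^1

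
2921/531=5+266/531 = 5.50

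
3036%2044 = 992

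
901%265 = 106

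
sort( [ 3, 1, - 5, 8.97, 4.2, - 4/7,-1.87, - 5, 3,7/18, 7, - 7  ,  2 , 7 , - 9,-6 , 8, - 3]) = [ - 9 , - 7, - 6, - 5,-5, - 3, - 1.87, - 4/7, 7/18,1, 2,  3, 3, 4.2  ,  7, 7 , 8, 8.97 ] 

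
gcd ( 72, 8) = 8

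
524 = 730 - 206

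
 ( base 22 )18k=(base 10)680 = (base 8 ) 1250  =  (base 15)305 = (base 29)ND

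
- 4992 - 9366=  - 14358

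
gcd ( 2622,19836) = 114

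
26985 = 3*8995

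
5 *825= 4125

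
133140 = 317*420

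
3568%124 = 96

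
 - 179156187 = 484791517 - 663947704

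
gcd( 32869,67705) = 1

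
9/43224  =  3/14408 = 0.00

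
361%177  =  7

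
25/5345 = 5/1069=0.00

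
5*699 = 3495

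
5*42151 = 210755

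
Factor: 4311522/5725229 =2^1*3^3* 23^(-1)*229^(-1)*1087^ ( - 1 )*79843^1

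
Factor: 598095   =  3^2*5^1*13291^1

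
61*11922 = 727242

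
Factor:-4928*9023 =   -  2^6 * 7^2*11^1*1289^1 = - 44465344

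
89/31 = 89/31 = 2.87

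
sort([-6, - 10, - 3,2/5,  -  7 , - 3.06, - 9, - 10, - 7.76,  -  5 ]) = [ - 10,-10,  -  9, - 7.76 ,-7, - 6, - 5,-3.06, - 3, 2/5]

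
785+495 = 1280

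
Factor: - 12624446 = - 2^1 * 383^1*16481^1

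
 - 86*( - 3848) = 330928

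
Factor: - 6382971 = - 3^2*7^1*71^1*1427^1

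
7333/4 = 7333/4   =  1833.25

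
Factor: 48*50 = 2^5*3^1*5^2 = 2400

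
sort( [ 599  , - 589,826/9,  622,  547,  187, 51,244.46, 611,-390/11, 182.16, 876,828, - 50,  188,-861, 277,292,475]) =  [ -861 , - 589, -50, - 390/11, 51, 826/9,  182.16,  187,  188,  244.46,  277,292, 475, 547,599,  611, 622, 828,876]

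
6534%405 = 54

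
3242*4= 12968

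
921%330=261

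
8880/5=1776 = 1776.00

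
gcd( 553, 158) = 79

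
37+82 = 119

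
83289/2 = 41644 + 1/2  =  41644.50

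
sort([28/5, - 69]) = [  -  69, 28/5 ] 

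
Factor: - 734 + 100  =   - 2^1 * 317^1 = - 634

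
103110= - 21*( - 4910) 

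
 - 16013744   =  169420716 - 185434460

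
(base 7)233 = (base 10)122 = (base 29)46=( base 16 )7A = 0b1111010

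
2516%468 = 176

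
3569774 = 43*83018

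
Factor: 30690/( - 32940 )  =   - 2^( - 1 )*3^( - 1) * 11^1*31^1*61^ (- 1 )= - 341/366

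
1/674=1/674  =  0.00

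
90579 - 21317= 69262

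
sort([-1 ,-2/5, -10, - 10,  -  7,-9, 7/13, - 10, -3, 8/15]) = [-10,  -  10, - 10,- 9, - 7, - 3,-1,-2/5, 8/15, 7/13 ] 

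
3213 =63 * 51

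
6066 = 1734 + 4332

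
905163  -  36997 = 868166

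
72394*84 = 6081096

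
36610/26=18305/13 = 1408.08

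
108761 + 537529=646290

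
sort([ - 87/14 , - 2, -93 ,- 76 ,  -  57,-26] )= [ - 93, - 76, - 57,-26,-87/14 ,  -  2 ]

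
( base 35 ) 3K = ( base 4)1331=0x7d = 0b1111101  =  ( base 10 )125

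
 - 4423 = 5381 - 9804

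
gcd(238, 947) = 1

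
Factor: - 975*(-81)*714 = 56388150 = 2^1 * 3^6 * 5^2*7^1*13^1*17^1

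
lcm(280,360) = 2520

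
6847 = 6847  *1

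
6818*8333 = 56814394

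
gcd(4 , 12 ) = 4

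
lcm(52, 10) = 260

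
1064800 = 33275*32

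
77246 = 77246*1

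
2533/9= 281 + 4/9 = 281.44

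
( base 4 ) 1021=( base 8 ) 111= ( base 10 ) 73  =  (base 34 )25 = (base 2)1001001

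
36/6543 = 4/727=0.01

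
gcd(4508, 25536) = 28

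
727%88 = 23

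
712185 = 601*1185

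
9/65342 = 9/65342 = 0.00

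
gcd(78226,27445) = 1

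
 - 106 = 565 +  - 671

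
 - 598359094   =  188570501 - 786929595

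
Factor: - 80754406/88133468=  - 2^( - 1)*71^1*691^1*823^1*4397^( - 1)*5011^( - 1 ) = -40377203/44066734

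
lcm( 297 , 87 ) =8613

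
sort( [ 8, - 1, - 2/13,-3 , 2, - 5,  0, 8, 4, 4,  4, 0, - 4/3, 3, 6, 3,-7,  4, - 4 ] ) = [- 7,-5, - 4,  -  3,-4/3, - 1,-2/13  ,  0, 0, 2  ,  3 , 3  ,  4, 4, 4, 4,  6, 8,  8] 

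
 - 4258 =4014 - 8272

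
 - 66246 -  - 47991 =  - 18255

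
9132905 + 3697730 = 12830635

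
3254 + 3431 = 6685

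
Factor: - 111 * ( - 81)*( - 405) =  - 3^9  *  5^1*37^1 = -  3641355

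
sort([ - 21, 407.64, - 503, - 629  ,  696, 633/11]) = [-629, - 503, - 21, 633/11,  407.64,696]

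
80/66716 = 20/16679 = 0.00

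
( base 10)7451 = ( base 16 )1D1B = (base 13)3512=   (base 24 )CMB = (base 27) a5q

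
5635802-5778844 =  - 143042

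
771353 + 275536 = 1046889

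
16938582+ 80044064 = 96982646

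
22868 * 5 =114340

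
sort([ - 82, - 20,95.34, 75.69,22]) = [-82, - 20, 22, 75.69, 95.34 ]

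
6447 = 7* 921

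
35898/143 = 35898/143 =251.03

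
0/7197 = 0 = 0.00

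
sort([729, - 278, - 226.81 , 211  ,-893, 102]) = [ - 893, - 278 , - 226.81,102 , 211, 729]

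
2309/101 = 22 + 87/101 = 22.86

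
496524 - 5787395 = -5290871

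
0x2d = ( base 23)1M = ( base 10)45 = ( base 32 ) 1D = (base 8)55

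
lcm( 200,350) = 1400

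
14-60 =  -46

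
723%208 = 99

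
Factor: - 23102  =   - 2^1*11551^1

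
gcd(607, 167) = 1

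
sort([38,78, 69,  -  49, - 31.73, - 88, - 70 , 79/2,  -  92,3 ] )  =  [-92, - 88,-70, - 49, - 31.73,3,38,79/2, 69,78 ]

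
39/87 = 13/29 = 0.45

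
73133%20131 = 12740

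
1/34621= 1/34621=0.00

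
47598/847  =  47598/847= 56.20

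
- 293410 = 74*(-3965 ) 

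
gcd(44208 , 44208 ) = 44208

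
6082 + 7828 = 13910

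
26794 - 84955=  - 58161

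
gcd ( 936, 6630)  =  78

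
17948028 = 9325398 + 8622630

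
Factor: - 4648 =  - 2^3 * 7^1*83^1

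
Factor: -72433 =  - 113^1*641^1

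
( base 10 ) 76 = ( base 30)2G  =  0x4C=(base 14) 56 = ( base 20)3G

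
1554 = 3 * 518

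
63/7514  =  63/7514  =  0.01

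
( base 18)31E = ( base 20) 2A4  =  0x3ec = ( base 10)1004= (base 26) 1cg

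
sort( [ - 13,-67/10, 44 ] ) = [-13, - 67/10 , 44] 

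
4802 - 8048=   -  3246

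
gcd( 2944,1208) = 8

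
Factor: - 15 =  - 3^1*5^1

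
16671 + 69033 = 85704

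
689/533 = 1 + 12/41 = 1.29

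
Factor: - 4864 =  - 2^8*19^1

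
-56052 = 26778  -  82830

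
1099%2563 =1099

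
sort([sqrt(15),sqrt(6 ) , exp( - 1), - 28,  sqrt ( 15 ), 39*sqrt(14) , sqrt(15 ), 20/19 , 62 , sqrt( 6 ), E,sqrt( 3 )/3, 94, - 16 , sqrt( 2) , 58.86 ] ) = [ - 28 ,-16  ,  exp ( -1),sqrt(3)/3, 20/19 , sqrt(2) , sqrt( 6),sqrt( 6),E,sqrt( 15) , sqrt( 15 ),sqrt(15) , 58.86,62,  94, 39 * sqrt( 14) ] 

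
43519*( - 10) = -435190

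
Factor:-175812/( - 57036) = 299/97 = 13^1*23^1*97^( - 1)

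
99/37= 99/37 = 2.68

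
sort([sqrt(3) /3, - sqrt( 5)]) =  [ - sqrt( 5), sqrt( 3 ) /3]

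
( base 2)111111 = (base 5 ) 223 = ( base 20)33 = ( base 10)63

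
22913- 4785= 18128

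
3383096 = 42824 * 79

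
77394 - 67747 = 9647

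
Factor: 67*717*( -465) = - 22338135= - 3^2 * 5^1*31^1 *67^1*239^1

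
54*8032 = 433728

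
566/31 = 566/31 = 18.26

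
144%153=144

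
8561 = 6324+2237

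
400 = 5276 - 4876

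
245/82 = 2 + 81/82 = 2.99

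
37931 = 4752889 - 4714958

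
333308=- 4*(- 83327 ) 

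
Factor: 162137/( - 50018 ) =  - 2^( - 1 )*89^( - 1 )*577^1 = - 577/178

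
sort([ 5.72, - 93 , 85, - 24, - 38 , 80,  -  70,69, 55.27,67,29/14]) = [-93  , - 70 ,-38 , - 24, 29/14, 5.72,55.27 , 67, 69, 80 , 85]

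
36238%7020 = 1138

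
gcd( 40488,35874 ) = 6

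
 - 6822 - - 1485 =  - 5337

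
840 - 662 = 178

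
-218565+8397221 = 8178656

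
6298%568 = 50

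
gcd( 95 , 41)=1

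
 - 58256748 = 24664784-82921532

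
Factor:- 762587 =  - 7^2*79^1*197^1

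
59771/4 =59771/4  =  14942.75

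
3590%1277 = 1036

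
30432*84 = 2556288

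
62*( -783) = - 48546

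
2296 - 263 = 2033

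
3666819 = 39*94021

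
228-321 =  - 93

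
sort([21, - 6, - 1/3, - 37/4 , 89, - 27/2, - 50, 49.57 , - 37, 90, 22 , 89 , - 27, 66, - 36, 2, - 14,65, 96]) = [ - 50, - 37, - 36, - 27, - 14, - 27/2,  -  37/4,  -  6, - 1/3, 2,21,22,49.57, 65,66 , 89,89 , 90,  96] 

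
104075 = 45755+58320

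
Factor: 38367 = 3^3*7^2*29^1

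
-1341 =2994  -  4335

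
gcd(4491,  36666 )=9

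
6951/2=6951/2 = 3475.50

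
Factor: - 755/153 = -3^( - 2 ) * 5^1*17^( - 1)*151^1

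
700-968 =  - 268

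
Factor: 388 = 2^2*97^1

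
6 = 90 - 84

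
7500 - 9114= - 1614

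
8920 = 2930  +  5990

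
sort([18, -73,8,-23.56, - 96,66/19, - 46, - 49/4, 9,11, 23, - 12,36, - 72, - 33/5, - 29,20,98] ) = [-96,  -  73, - 72,- 46 ,  -  29, - 23.56, - 49/4, - 12 , -33/5,66/19,8,9,11,18,20,23,36,98 ] 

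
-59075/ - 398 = 148 +171/398 = 148.43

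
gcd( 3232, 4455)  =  1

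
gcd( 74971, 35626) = 1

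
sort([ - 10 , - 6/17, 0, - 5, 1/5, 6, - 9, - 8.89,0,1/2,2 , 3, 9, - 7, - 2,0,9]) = [ - 10,-9,-8.89, - 7, - 5, - 2, - 6/17 , 0 , 0,  0,1/5,1/2,2,3, 6, 9,9 ] 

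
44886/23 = 1951+13/23 = 1951.57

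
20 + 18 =38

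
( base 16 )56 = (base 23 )3h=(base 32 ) 2m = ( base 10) 86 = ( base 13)68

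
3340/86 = 1670/43 = 38.84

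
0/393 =0 =0.00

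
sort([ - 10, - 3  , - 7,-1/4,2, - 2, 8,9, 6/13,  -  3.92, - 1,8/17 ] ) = [-10,-7,  -  3.92, - 3 , - 2, - 1, - 1/4, 6/13, 8/17 , 2,  8,9] 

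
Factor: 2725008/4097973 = 82576/124181 = 2^4 * 13^1*397^1*124181^( - 1)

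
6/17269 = 6/17269 = 0.00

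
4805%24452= 4805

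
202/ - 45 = -202/45= -4.49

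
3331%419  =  398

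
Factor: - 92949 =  - 3^1  *  30983^1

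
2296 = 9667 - 7371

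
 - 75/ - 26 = 2 + 23/26=   2.88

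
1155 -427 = 728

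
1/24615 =1/24615 = 0.00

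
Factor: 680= 2^3*5^1*17^1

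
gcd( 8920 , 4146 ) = 2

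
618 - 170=448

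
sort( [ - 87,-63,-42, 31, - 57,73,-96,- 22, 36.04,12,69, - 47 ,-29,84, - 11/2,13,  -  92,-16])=[ - 96,-92 ,-87, - 63, - 57, - 47, - 42,-29,-22,-16, - 11/2,12 , 13,31,36.04,  69,73,84 ] 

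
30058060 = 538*55870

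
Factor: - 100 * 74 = - 2^3*5^2*37^1=-7400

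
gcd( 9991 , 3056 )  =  1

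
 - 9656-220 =-9876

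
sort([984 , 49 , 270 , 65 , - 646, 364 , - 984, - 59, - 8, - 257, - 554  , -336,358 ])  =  [ - 984, - 646, - 554 , - 336,- 257, -59,-8 , 49,  65,  270,358, 364,984]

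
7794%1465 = 469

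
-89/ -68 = 1+21/68 = 1.31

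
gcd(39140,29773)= 19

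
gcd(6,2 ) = 2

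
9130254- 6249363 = 2880891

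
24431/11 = 2221 = 2221.00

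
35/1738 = 35/1738= 0.02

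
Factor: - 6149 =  - 11^1*13^1*43^1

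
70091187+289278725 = 359369912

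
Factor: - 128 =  - 2^7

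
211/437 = 211/437 = 0.48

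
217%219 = 217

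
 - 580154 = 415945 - 996099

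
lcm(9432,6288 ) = 18864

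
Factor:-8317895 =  - 5^1*1663579^1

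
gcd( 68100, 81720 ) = 13620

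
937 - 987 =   -  50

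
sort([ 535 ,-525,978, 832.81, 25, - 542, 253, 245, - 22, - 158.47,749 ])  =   [-542, - 525, - 158.47,- 22, 25,245 , 253, 535, 749,  832.81,978 ] 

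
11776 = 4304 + 7472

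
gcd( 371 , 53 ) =53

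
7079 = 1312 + 5767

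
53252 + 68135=121387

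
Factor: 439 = 439^1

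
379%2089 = 379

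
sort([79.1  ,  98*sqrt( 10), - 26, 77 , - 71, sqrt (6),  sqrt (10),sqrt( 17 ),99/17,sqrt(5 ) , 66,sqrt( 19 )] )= [ - 71, - 26,sqrt ( 5), sqrt( 6), sqrt( 10), sqrt(17 ) , sqrt( 19), 99/17, 66 , 77, 79.1,98*sqrt( 10)]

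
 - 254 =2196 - 2450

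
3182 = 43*74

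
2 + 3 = 5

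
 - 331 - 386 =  - 717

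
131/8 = 131/8 = 16.38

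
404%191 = 22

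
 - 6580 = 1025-7605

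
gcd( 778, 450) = 2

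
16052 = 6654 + 9398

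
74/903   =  74/903 = 0.08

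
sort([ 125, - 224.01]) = [-224.01, 125]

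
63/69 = 21/23 = 0.91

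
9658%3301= 3056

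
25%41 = 25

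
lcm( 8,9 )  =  72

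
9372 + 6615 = 15987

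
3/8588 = 3/8588 =0.00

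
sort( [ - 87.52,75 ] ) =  [-87.52,75]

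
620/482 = 310/241 = 1.29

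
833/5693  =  833/5693 = 0.15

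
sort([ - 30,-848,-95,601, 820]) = [ - 848, - 95,- 30, 601, 820]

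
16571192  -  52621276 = - 36050084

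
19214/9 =2134 + 8/9 = 2134.89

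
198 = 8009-7811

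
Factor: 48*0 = 0^1 = 0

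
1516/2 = 758 = 758.00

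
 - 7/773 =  - 7/773 =- 0.01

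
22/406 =11/203 = 0.05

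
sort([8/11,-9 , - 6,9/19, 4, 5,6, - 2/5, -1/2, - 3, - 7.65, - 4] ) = [ - 9, - 7.65, - 6, - 4, - 3, - 1/2, - 2/5, 9/19, 8/11, 4, 5,6] 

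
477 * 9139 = 4359303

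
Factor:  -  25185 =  - 3^1*5^1*23^1*73^1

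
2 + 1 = 3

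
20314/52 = 390 + 17/26 = 390.65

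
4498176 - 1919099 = 2579077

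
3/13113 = 1/4371 = 0.00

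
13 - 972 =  - 959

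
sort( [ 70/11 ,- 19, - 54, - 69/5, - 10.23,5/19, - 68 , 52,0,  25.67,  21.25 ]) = [ - 68,-54 ,-19, - 69/5, - 10.23,0,5/19,70/11,  21.25,25.67,  52] 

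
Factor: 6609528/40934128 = 2^(-1 )* 3^2 *41^1 * 677^(-1)*2239^1 * 3779^(  -  1) = 826191/5116766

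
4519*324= 1464156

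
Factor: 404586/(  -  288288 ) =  - 247/176 = - 2^( - 4) * 11^( - 1) * 13^1* 19^1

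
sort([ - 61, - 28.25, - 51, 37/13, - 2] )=[ - 61,-51,- 28.25, - 2, 37/13]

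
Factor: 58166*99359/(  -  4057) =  - 5779315594/4057 = - 2^1* 13^1*127^1*229^1*4057^( - 1)*7643^1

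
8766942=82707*106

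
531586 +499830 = 1031416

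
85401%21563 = 20712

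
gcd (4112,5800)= 8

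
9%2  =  1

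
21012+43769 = 64781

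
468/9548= 117/2387=0.05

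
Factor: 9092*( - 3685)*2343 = - 78499918860 =- 2^2*3^1*5^1*11^2*67^1 * 71^1  *2273^1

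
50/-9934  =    -  25/4967 = - 0.01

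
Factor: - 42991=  - 13^1*  3307^1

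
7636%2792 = 2052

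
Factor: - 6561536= - 2^8 * 19^2 * 71^1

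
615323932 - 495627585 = 119696347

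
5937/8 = 5937/8  =  742.12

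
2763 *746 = 2061198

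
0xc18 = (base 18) 9a0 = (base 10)3096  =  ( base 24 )590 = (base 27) 46I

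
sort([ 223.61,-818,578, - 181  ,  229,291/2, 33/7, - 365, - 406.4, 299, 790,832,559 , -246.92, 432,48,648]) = [ - 818 , - 406.4, - 365, - 246.92, - 181,33/7, 48, 291/2,  223.61,  229,299, 432,559, 578,  648,790,832]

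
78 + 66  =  144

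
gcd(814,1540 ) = 22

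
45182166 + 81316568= 126498734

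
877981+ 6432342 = 7310323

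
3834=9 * 426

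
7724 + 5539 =13263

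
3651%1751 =149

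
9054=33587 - 24533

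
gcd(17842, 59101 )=1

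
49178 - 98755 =  -  49577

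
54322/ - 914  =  -27161/457 = - 59.43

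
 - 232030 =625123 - 857153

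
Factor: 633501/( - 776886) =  - 243/298= - 2^(-1 )*3^5*149^(  -  1 ) 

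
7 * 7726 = 54082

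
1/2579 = 1/2579= 0.00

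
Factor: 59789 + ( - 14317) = 2^5*7^2*29^1 = 45472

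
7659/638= 7659/638= 12.00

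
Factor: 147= 3^1 * 7^2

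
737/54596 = 737/54596 = 0.01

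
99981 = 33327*3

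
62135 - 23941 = 38194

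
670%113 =105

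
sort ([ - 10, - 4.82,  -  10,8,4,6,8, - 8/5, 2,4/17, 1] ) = [ - 10 , - 10, - 4.82, - 8/5,  4/17,1,2,4,6,8,8]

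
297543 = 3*99181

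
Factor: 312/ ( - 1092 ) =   -  2/7= -  2^1*7^(-1 ) 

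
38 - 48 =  - 10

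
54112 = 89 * 608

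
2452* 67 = 164284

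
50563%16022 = 2497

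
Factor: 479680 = 2^6*5^1*1499^1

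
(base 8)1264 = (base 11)57a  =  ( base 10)692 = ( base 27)PH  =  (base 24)14k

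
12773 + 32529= 45302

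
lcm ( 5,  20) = 20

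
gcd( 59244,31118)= 2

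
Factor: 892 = 2^2*223^1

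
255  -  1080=- 825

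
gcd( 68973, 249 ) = 249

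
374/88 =17/4 = 4.25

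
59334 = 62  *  957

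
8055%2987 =2081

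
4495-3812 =683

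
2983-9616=-6633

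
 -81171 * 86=  -  6980706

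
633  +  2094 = 2727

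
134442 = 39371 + 95071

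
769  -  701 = 68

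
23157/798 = 7719/266 =29.02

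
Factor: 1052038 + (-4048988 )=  - 2996950= - 2^1*5^2*11^1*5449^1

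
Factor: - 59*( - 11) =649 = 11^1*  59^1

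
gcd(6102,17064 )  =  54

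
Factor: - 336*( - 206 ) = 69216  =  2^5* 3^1 *7^1 *103^1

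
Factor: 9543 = 3^1*3181^1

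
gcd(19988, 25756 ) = 4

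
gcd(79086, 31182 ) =6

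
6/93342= 1/15557=   0.00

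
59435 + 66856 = 126291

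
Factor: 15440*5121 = 2^4*3^2*5^1*193^1*569^1 = 79068240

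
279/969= 93/323 = 0.29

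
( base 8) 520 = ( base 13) 1CB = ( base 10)336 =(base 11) 286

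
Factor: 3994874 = 2^1 *13^1 * 153649^1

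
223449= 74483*3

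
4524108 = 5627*804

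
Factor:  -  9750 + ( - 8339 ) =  - 18089 = -  18089^1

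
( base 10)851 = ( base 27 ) 14e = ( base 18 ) 2b5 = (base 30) SB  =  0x353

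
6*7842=47052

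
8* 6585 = 52680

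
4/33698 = 2/16849 = 0.00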